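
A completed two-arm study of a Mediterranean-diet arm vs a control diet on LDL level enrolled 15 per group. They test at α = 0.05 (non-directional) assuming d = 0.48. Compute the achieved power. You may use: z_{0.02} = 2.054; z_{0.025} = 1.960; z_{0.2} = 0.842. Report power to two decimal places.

For two equal groups, power = Φ(d·√(n/2) − z_{α/2}).
d·√(n/2) = 0.48 × √(15/2) = 0.48 × 2.739 = 1.315.
z_β = 1.315 − 1.960 = -0.645.
Power = Φ(-0.645) = 0.259.

power ≈ 0.26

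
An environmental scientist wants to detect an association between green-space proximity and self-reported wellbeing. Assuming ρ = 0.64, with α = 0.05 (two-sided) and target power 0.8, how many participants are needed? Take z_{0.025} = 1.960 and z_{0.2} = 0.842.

n = 17

Fisher's z: C = ½·ln((1+r)/(1−r)) = ½·ln(4.5556) = 0.7582.
n = ((z_{α/2} + z_β)/C)² + 3.
(1.960 + 0.842) / 0.7582 = 2.802 / 0.7582 = 3.696.
n = 3.696² + 3 = 13.66 + 3 = 16.7.
Round up.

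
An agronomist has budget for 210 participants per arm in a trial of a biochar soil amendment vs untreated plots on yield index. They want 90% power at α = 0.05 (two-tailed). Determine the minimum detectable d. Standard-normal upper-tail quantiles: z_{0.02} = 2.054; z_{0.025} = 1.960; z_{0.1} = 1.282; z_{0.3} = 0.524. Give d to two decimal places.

d_min ≈ 0.32

For two independent groups of n = 210 each: d_min = (z_{α/2} + z_β)·√(2/n).
z-sum = 1.960 + 1.282 = 3.242.
d_min = 3.242 × √(2/210) = 3.242 × 0.0976 = 0.316.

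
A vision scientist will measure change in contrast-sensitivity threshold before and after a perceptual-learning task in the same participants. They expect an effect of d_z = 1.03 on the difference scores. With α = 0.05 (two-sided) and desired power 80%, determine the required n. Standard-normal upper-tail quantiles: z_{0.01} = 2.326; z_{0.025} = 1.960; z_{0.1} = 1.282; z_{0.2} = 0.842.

For a paired (one-sample on differences) test: n = ((z_{α/2} + z_β) / d)².
z_{α/2} + z_β = 1.960 + 0.842 = 2.802.
n = (2.802 / 1.03)² = 2.720² = 7.40.
Round up.

n = 8 pairs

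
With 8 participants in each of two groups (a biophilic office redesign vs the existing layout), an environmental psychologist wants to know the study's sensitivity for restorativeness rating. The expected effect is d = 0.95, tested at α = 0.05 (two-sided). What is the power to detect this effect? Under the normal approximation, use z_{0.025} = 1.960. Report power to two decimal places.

power ≈ 0.48

For two equal groups, power = Φ(d·√(n/2) − z_{α/2}).
d·√(n/2) = 0.95 × √(8/2) = 0.95 × 2.000 = 1.900.
z_β = 1.900 − 1.960 = -0.060.
Power = Φ(-0.060) = 0.476.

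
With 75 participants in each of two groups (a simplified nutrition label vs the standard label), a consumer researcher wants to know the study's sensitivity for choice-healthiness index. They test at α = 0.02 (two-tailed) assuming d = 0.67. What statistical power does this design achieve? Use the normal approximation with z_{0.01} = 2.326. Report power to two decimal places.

For two equal groups, power = Φ(d·√(n/2) − z_{α/2}).
d·√(n/2) = 0.67 × √(75/2) = 0.67 × 6.124 = 4.103.
z_β = 4.103 − 2.326 = 1.777.
Power = Φ(1.777) = 0.962.

power ≈ 0.96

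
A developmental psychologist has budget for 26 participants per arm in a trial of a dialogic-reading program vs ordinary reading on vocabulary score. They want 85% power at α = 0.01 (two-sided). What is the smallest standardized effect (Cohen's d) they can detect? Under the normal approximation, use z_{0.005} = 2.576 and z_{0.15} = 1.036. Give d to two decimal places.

For two independent groups of n = 26 each: d_min = (z_{α/2} + z_β)·√(2/n).
z-sum = 2.576 + 1.036 = 3.612.
d_min = 3.612 × √(2/26) = 3.612 × 0.2774 = 1.002.

d_min ≈ 1.00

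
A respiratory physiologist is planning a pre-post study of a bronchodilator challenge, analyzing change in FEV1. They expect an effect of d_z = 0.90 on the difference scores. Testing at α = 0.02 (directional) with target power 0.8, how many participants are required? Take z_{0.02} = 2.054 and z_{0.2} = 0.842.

n = 11 pairs

For a paired (one-sample on differences) test: n = ((z_{α} + z_β) / d)².
z_{α} + z_β = 2.054 + 0.842 = 2.896.
n = (2.896 / 0.90)² = 3.218² = 10.35.
Round up.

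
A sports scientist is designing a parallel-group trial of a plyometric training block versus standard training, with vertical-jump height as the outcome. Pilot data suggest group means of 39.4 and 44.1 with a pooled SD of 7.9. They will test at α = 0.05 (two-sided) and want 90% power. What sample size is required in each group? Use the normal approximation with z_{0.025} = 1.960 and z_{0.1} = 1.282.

Cohen's d = |M₁ − M₂| / SD_pooled = |39.4 − 44.1| / 7.9 = 4.7 / 7.9 = 0.595.
For two independent groups with equal n: n = 2·((z_{α/2} + z_β) / d)².
z_{α/2} + z_β = 1.960 + 1.282 = 3.242.
n = 2 × (3.242 / 0.595)² = 2 × 5.449² = 2 × 29.69 = 59.4.
Round up to the next whole participant.

n = 60 per group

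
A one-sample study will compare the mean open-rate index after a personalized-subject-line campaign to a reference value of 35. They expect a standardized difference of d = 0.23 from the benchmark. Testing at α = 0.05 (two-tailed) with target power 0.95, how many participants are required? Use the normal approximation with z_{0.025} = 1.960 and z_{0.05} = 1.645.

For a one-sample test: n = ((z_{α/2} + z_β) / d)².
z_{α/2} + z_β = 1.960 + 1.645 = 3.605.
n = (3.605 / 0.23)² = 15.674² = 245.67.
Round up.

n = 246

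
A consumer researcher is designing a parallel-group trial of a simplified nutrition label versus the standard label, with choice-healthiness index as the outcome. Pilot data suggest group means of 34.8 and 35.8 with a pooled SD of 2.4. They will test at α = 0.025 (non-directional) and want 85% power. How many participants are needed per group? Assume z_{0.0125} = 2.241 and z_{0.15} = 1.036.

Cohen's d = |M₁ − M₂| / SD_pooled = |34.8 − 35.8| / 2.4 = 1.0 / 2.4 = 0.417.
For two independent groups with equal n: n = 2·((z_{α/2} + z_β) / d)².
z_{α/2} + z_β = 2.241 + 1.036 = 3.277.
n = 2 × (3.277 / 0.417)² = 2 × 7.859² = 2 × 61.76 = 123.5.
Round up to the next whole participant.

n = 124 per group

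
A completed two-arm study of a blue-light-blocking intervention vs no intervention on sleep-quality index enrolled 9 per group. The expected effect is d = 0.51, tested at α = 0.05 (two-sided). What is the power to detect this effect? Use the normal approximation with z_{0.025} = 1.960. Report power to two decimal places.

power ≈ 0.19

For two equal groups, power = Φ(d·√(n/2) − z_{α/2}).
d·√(n/2) = 0.51 × √(9/2) = 0.51 × 2.121 = 1.082.
z_β = 1.082 − 1.960 = -0.878.
Power = Φ(-0.878) = 0.190.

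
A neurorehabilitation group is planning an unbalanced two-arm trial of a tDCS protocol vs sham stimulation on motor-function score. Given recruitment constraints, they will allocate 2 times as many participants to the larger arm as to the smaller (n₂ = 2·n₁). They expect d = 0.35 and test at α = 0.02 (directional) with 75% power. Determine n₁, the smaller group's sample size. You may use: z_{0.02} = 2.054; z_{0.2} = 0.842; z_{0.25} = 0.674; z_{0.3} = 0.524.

With allocation ratio k = n₂/n₁ = 2, Var(x̄₁−x̄₂) = σ²(1/n₁ + 1/(k·n₁)) = σ²·(k+1)/(k·n₁).
So n₁ = (1 + 1/k)·((z_{α} + z_β)/d)² = 1.500 × (2.728/0.35)².
n₁ = 1.500 × 60.75 = 91.1.
Round up: n₁ = 92, giving n₂ = 2 × 92 = 184.

n₁ = 92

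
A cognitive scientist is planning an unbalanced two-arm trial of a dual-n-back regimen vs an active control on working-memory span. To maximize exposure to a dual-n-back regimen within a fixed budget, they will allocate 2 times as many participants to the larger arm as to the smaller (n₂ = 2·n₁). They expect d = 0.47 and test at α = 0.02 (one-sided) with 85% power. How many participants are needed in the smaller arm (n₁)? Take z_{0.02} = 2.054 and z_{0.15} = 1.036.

With allocation ratio k = n₂/n₁ = 2, Var(x̄₁−x̄₂) = σ²(1/n₁ + 1/(k·n₁)) = σ²·(k+1)/(k·n₁).
So n₁ = (1 + 1/k)·((z_{α} + z_β)/d)² = 1.500 × (3.090/0.47)².
n₁ = 1.500 × 43.22 = 64.8.
Round up: n₁ = 65, giving n₂ = 2 × 65 = 130.

n₁ = 65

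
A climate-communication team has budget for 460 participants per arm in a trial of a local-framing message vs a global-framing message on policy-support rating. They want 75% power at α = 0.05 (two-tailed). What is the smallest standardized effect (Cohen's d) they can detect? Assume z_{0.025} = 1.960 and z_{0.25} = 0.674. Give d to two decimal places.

For two independent groups of n = 460 each: d_min = (z_{α/2} + z_β)·√(2/n).
z-sum = 1.960 + 0.674 = 2.634.
d_min = 2.634 × √(2/460) = 2.634 × 0.0659 = 0.174.

d_min ≈ 0.17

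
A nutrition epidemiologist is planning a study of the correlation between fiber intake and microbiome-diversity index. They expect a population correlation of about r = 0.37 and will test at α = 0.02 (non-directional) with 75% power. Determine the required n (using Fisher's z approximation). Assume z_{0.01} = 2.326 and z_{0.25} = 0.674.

Fisher's z: C = ½·ln((1+r)/(1−r)) = ½·ln(2.1746) = 0.3884.
n = ((z_{α/2} + z_β)/C)² + 3.
(2.326 + 0.674) / 0.3884 = 3.000 / 0.3884 = 7.724.
n = 7.724² + 3 = 59.66 + 3 = 62.7.
Round up.

n = 63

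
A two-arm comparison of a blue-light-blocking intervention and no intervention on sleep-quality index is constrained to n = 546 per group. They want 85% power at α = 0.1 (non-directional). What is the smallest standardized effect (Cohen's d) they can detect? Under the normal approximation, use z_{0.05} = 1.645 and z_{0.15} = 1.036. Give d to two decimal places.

d_min ≈ 0.16

For two independent groups of n = 546 each: d_min = (z_{α/2} + z_β)·√(2/n).
z-sum = 1.645 + 1.036 = 2.681.
d_min = 2.681 × √(2/546) = 2.681 × 0.0605 = 0.162.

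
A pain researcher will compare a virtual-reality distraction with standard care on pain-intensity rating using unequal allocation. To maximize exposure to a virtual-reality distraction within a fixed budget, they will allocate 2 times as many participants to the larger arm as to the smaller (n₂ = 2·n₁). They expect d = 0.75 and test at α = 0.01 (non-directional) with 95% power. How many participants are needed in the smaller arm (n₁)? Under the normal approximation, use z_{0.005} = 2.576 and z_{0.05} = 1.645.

With allocation ratio k = n₂/n₁ = 2, Var(x̄₁−x̄₂) = σ²(1/n₁ + 1/(k·n₁)) = σ²·(k+1)/(k·n₁).
So n₁ = (1 + 1/k)·((z_{α/2} + z_β)/d)² = 1.500 × (4.221/0.75)².
n₁ = 1.500 × 31.67 = 47.5.
Round up: n₁ = 48, giving n₂ = 2 × 48 = 96.

n₁ = 48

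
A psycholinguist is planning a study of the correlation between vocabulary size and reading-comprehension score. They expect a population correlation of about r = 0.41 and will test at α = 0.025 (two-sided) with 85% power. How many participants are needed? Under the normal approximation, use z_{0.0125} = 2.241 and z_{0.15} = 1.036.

n = 60

Fisher's z: C = ½·ln((1+r)/(1−r)) = ½·ln(2.3898) = 0.4356.
n = ((z_{α/2} + z_β)/C)² + 3.
(2.241 + 1.036) / 0.4356 = 3.277 / 0.4356 = 7.523.
n = 7.523² + 3 = 56.59 + 3 = 59.6.
Round up.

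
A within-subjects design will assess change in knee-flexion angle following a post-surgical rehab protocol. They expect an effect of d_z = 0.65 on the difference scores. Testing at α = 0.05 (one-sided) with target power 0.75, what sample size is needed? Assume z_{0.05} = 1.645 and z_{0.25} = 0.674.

For a paired (one-sample on differences) test: n = ((z_{α} + z_β) / d)².
z_{α} + z_β = 1.645 + 0.674 = 2.319.
n = (2.319 / 0.65)² = 3.568² = 12.73.
Round up.

n = 13 pairs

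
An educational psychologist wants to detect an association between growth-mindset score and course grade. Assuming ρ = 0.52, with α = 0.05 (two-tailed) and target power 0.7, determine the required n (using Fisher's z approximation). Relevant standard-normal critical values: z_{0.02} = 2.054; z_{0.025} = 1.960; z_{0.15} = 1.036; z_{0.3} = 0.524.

n = 22

Fisher's z: C = ½·ln((1+r)/(1−r)) = ½·ln(3.1667) = 0.5763.
n = ((z_{α/2} + z_β)/C)² + 3.
(1.960 + 0.524) / 0.5763 = 2.484 / 0.5763 = 4.310.
n = 4.310² + 3 = 18.58 + 3 = 21.6.
Round up.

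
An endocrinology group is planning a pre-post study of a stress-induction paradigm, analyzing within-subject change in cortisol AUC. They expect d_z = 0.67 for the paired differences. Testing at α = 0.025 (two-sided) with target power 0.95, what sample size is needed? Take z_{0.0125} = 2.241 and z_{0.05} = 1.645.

n = 34 pairs

For a paired (one-sample on differences) test: n = ((z_{α/2} + z_β) / d)².
z_{α/2} + z_β = 2.241 + 1.645 = 3.886.
n = (3.886 / 0.67)² = 5.800² = 33.64.
Round up.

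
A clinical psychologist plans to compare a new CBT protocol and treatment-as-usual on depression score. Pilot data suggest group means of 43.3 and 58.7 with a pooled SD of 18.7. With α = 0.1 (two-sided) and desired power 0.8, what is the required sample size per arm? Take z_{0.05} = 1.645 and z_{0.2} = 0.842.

Cohen's d = |M₁ − M₂| / SD_pooled = |43.3 − 58.7| / 18.7 = 15.4 / 18.7 = 0.824.
For two independent groups with equal n: n = 2·((z_{α/2} + z_β) / d)².
z_{α/2} + z_β = 1.645 + 0.842 = 2.487.
n = 2 × (2.487 / 0.824)² = 2 × 3.018² = 2 × 9.11 = 18.2.
Round up to the next whole participant.

n = 19 per group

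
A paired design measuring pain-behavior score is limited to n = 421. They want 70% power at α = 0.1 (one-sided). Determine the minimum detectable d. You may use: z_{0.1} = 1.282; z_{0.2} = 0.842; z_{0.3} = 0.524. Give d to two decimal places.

d_min ≈ 0.09

For a single sample (or paired design) of n = 421: d_min = (z_{α} + z_β)/√n.
z-sum = 1.282 + 0.524 = 1.806.
d_min = 1.806 / √421 = 1.806 / 20.518 = 0.088.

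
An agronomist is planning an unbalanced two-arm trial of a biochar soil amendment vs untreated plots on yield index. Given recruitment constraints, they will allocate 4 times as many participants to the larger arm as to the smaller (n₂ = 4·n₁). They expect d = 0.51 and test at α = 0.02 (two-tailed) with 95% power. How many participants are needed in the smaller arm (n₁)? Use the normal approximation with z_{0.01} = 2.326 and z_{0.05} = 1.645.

n₁ = 76

With allocation ratio k = n₂/n₁ = 4, Var(x̄₁−x̄₂) = σ²(1/n₁ + 1/(k·n₁)) = σ²·(k+1)/(k·n₁).
So n₁ = (1 + 1/k)·((z_{α/2} + z_β)/d)² = 1.250 × (3.971/0.51)².
n₁ = 1.250 × 60.63 = 75.8.
Round up: n₁ = 76, giving n₂ = 4 × 76 = 304.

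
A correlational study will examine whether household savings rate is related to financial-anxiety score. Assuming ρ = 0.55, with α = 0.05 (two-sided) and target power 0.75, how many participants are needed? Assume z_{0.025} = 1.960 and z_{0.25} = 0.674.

n = 22

Fisher's z: C = ½·ln((1+r)/(1−r)) = ½·ln(3.4444) = 0.6184.
n = ((z_{α/2} + z_β)/C)² + 3.
(1.960 + 0.674) / 0.6184 = 2.634 / 0.6184 = 4.259.
n = 4.259² + 3 = 18.14 + 3 = 21.1.
Round up.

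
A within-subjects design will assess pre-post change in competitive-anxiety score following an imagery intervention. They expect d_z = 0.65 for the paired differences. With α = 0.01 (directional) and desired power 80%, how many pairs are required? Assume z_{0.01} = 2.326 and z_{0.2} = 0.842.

n = 24 pairs

For a paired (one-sample on differences) test: n = ((z_{α} + z_β) / d)².
z_{α} + z_β = 2.326 + 0.842 = 3.168.
n = (3.168 / 0.65)² = 4.874² = 23.75.
Round up.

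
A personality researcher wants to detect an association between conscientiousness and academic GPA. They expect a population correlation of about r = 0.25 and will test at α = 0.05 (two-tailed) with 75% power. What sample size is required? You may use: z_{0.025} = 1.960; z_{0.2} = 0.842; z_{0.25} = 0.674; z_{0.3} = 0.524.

n = 110

Fisher's z: C = ½·ln((1+r)/(1−r)) = ½·ln(1.6667) = 0.2554.
n = ((z_{α/2} + z_β)/C)² + 3.
(1.960 + 0.674) / 0.2554 = 2.634 / 0.2554 = 10.313.
n = 10.313² + 3 = 106.36 + 3 = 109.4.
Round up.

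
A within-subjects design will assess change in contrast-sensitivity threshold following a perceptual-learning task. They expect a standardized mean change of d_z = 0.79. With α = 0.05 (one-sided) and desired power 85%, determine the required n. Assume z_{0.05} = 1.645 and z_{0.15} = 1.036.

n = 12 pairs

For a paired (one-sample on differences) test: n = ((z_{α} + z_β) / d)².
z_{α} + z_β = 1.645 + 1.036 = 2.681.
n = (2.681 / 0.79)² = 3.394² = 11.52.
Round up.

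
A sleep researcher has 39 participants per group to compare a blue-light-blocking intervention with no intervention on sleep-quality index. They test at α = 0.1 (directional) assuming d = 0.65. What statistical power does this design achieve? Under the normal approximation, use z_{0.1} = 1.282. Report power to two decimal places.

power ≈ 0.94

For two equal groups, power = Φ(d·√(n/2) − z_{α}).
d·√(n/2) = 0.65 × √(39/2) = 0.65 × 4.416 = 2.870.
z_β = 2.870 − 1.282 = 1.588.
Power = Φ(1.588) = 0.944.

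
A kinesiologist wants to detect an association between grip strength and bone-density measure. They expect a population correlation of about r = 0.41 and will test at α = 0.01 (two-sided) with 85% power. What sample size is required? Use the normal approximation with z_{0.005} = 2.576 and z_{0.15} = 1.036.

n = 72

Fisher's z: C = ½·ln((1+r)/(1−r)) = ½·ln(2.3898) = 0.4356.
n = ((z_{α/2} + z_β)/C)² + 3.
(2.576 + 1.036) / 0.4356 = 3.612 / 0.4356 = 8.292.
n = 8.292² + 3 = 68.76 + 3 = 71.8.
Round up.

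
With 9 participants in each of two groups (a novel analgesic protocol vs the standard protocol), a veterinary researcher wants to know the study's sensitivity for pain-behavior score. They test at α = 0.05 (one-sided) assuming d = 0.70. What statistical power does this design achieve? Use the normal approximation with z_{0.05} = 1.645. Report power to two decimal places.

power ≈ 0.44

For two equal groups, power = Φ(d·√(n/2) − z_{α}).
d·√(n/2) = 0.70 × √(9/2) = 0.70 × 2.121 = 1.485.
z_β = 1.485 − 1.645 = -0.160.
Power = Φ(-0.160) = 0.436.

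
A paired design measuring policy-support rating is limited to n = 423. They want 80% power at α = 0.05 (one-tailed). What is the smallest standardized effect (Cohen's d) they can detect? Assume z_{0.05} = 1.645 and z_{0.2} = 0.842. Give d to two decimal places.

For a single sample (or paired design) of n = 423: d_min = (z_{α} + z_β)/√n.
z-sum = 1.645 + 0.842 = 2.487.
d_min = 2.487 / √423 = 2.487 / 20.567 = 0.121.

d_min ≈ 0.12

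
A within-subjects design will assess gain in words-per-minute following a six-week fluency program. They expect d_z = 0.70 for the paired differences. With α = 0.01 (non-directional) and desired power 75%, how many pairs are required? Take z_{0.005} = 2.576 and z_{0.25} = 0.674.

For a paired (one-sample on differences) test: n = ((z_{α/2} + z_β) / d)².
z_{α/2} + z_β = 2.576 + 0.674 = 3.250.
n = (3.250 / 0.70)² = 4.643² = 21.56.
Round up.

n = 22 pairs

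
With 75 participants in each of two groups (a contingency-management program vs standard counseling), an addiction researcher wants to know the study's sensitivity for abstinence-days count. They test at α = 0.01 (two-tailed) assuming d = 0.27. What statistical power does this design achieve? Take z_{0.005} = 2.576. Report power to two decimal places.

For two equal groups, power = Φ(d·√(n/2) − z_{α/2}).
d·√(n/2) = 0.27 × √(75/2) = 0.27 × 6.124 = 1.653.
z_β = 1.653 − 2.576 = -0.923.
Power = Φ(-0.923) = 0.178.

power ≈ 0.18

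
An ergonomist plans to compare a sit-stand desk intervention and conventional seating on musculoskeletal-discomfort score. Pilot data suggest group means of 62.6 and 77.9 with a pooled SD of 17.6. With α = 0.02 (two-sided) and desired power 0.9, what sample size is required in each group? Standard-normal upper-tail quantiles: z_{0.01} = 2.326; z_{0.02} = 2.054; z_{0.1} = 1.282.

Cohen's d = |M₁ − M₂| / SD_pooled = |62.6 − 77.9| / 17.6 = 15.3 / 17.6 = 0.869.
For two independent groups with equal n: n = 2·((z_{α/2} + z_β) / d)².
z_{α/2} + z_β = 2.326 + 1.282 = 3.608.
n = 2 × (3.608 / 0.869)² = 2 × 4.152² = 2 × 17.24 = 34.5.
Round up to the next whole participant.

n = 35 per group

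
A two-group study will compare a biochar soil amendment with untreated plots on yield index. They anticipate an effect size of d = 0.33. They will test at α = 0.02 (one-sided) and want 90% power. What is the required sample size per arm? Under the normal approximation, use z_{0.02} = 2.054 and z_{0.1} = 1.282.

For two independent groups with equal n: n = 2·((z_{α} + z_β) / d)².
z_{α} + z_β = 2.054 + 1.282 = 3.336.
n = 2 × (3.336 / 0.33)² = 2 × 10.109² = 2 × 102.19 = 204.4.
Round up to the next whole participant.

n = 205 per group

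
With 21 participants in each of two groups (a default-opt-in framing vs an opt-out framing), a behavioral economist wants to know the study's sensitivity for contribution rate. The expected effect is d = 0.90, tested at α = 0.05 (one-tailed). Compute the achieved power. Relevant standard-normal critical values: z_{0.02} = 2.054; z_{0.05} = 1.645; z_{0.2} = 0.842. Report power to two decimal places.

power ≈ 0.90

For two equal groups, power = Φ(d·√(n/2) − z_{α}).
d·√(n/2) = 0.90 × √(21/2) = 0.90 × 3.240 = 2.916.
z_β = 2.916 − 1.645 = 1.271.
Power = Φ(1.271) = 0.898.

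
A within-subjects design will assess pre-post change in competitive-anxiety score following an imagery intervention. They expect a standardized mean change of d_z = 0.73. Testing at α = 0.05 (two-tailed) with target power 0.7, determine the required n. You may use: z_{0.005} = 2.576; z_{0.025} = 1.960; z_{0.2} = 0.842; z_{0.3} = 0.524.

n = 12 pairs

For a paired (one-sample on differences) test: n = ((z_{α/2} + z_β) / d)².
z_{α/2} + z_β = 1.960 + 0.524 = 2.484.
n = (2.484 / 0.73)² = 3.403² = 11.58.
Round up.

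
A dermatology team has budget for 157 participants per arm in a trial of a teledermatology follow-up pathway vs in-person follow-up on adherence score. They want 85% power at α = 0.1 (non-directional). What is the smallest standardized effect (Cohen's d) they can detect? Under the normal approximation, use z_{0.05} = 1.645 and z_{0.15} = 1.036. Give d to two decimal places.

d_min ≈ 0.30

For two independent groups of n = 157 each: d_min = (z_{α/2} + z_β)·√(2/n).
z-sum = 1.645 + 1.036 = 2.681.
d_min = 2.681 × √(2/157) = 2.681 × 0.1129 = 0.303.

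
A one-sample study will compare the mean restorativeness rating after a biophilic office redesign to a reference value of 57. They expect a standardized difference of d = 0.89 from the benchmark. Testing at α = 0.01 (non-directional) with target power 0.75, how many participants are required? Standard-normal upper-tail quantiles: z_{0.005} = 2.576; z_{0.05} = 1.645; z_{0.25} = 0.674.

n = 14

For a one-sample test: n = ((z_{α/2} + z_β) / d)².
z_{α/2} + z_β = 2.576 + 0.674 = 3.250.
n = (3.250 / 0.89)² = 3.652² = 13.33.
Round up.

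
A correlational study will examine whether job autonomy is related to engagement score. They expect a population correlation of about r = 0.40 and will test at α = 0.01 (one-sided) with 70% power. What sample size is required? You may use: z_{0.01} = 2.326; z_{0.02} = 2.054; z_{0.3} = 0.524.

Fisher's z: C = ½·ln((1+r)/(1−r)) = ½·ln(2.3333) = 0.4236.
n = ((z_{α} + z_β)/C)² + 3.
(2.326 + 0.524) / 0.4236 = 2.850 / 0.4236 = 6.728.
n = 6.728² + 3 = 45.27 + 3 = 48.3.
Round up.

n = 49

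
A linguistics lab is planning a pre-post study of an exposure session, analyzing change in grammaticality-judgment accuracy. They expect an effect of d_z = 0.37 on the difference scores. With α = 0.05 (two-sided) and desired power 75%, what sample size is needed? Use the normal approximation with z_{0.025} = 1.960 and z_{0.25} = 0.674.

For a paired (one-sample on differences) test: n = ((z_{α/2} + z_β) / d)².
z_{α/2} + z_β = 1.960 + 0.674 = 2.634.
n = (2.634 / 0.37)² = 7.119² = 50.68.
Round up.

n = 51 pairs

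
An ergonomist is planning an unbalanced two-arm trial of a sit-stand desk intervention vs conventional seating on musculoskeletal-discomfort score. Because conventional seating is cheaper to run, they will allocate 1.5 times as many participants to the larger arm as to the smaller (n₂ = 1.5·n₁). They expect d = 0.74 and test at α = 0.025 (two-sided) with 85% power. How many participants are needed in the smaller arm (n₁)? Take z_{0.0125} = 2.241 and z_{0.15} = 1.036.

With allocation ratio k = n₂/n₁ = 1.5, Var(x̄₁−x̄₂) = σ²(1/n₁ + 1/(k·n₁)) = σ²·(k+1)/(k·n₁).
So n₁ = (1 + 1/k)·((z_{α/2} + z_β)/d)² = 1.667 × (3.277/0.74)².
n₁ = 1.667 × 19.61 = 32.7.
Round up: n₁ = 33, giving n₂ = ⌈1.5 × 33⌉ = ⌈49.5⌉ = 50.

n₁ = 33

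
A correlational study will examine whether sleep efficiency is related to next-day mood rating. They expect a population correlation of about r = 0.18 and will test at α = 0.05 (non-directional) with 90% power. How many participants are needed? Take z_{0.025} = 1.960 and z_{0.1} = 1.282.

Fisher's z: C = ½·ln((1+r)/(1−r)) = ½·ln(1.4390) = 0.1820.
n = ((z_{α/2} + z_β)/C)² + 3.
(1.960 + 1.282) / 0.1820 = 3.242 / 0.1820 = 17.813.
n = 17.813² + 3 = 317.31 + 3 = 320.3.
Round up.

n = 321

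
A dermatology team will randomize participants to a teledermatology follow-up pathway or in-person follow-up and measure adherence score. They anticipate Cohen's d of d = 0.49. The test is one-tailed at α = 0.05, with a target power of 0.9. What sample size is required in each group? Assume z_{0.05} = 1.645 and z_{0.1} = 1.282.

n = 72 per group

For two independent groups with equal n: n = 2·((z_{α} + z_β) / d)².
z_{α} + z_β = 1.645 + 1.282 = 2.927.
n = 2 × (2.927 / 0.49)² = 2 × 5.973² = 2 × 35.68 = 71.4.
Round up to the next whole participant.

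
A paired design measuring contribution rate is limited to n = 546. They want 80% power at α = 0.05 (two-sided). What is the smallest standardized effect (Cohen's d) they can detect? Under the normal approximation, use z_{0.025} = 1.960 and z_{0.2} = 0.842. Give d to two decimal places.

For a single sample (or paired design) of n = 546: d_min = (z_{α/2} + z_β)/√n.
z-sum = 1.960 + 0.842 = 2.802.
d_min = 2.802 / √546 = 2.802 / 23.367 = 0.120.

d_min ≈ 0.12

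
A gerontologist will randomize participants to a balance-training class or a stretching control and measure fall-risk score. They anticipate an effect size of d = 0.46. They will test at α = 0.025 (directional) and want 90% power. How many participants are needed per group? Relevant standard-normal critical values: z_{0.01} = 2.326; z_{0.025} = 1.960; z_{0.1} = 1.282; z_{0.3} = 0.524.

n = 100 per group

For two independent groups with equal n: n = 2·((z_{α} + z_β) / d)².
z_{α} + z_β = 1.960 + 1.282 = 3.242.
n = 2 × (3.242 / 0.46)² = 2 × 7.048² = 2 × 49.67 = 99.3.
Round up to the next whole participant.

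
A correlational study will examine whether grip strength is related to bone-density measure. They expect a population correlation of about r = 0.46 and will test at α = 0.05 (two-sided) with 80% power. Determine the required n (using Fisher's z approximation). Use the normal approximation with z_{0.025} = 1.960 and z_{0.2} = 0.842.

Fisher's z: C = ½·ln((1+r)/(1−r)) = ½·ln(2.7037) = 0.4973.
n = ((z_{α/2} + z_β)/C)² + 3.
(1.960 + 0.842) / 0.4973 = 2.802 / 0.4973 = 5.634.
n = 5.634² + 3 = 31.75 + 3 = 34.7.
Round up.

n = 35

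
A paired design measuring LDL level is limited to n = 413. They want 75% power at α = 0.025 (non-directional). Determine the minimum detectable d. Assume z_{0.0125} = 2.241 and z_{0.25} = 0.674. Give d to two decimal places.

For a single sample (or paired design) of n = 413: d_min = (z_{α/2} + z_β)/√n.
z-sum = 2.241 + 0.674 = 2.915.
d_min = 2.915 / √413 = 2.915 / 20.322 = 0.143.

d_min ≈ 0.14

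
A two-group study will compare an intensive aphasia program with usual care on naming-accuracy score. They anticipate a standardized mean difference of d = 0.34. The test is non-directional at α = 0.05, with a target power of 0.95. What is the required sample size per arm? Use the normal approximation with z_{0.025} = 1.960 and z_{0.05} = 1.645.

For two independent groups with equal n: n = 2·((z_{α/2} + z_β) / d)².
z_{α/2} + z_β = 1.960 + 1.645 = 3.605.
n = 2 × (3.605 / 0.34)² = 2 × 10.603² = 2 × 112.42 = 224.8.
Round up to the next whole participant.

n = 225 per group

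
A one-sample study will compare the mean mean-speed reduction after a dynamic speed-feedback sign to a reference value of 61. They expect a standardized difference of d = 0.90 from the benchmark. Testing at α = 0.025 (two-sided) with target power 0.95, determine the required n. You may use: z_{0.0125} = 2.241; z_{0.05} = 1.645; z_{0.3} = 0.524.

For a one-sample test: n = ((z_{α/2} + z_β) / d)².
z_{α/2} + z_β = 2.241 + 1.645 = 3.886.
n = (3.886 / 0.90)² = 4.318² = 18.64.
Round up.

n = 19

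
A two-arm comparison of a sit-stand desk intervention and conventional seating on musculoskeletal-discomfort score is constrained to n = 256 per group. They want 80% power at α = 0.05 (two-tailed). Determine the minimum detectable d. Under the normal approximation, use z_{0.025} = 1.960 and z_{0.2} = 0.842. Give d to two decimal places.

d_min ≈ 0.25

For two independent groups of n = 256 each: d_min = (z_{α/2} + z_β)·√(2/n).
z-sum = 1.960 + 0.842 = 2.802.
d_min = 2.802 × √(2/256) = 2.802 × 0.0884 = 0.248.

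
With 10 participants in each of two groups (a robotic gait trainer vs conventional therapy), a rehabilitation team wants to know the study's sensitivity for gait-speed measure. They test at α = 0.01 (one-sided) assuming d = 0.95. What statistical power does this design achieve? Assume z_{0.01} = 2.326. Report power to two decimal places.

power ≈ 0.42

For two equal groups, power = Φ(d·√(n/2) − z_{α}).
d·√(n/2) = 0.95 × √(10/2) = 0.95 × 2.236 = 2.124.
z_β = 2.124 − 2.326 = -0.202.
Power = Φ(-0.202) = 0.420.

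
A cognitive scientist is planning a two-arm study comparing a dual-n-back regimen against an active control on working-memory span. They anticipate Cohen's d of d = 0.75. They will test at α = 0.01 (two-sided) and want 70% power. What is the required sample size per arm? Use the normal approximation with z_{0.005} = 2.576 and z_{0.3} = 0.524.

n = 35 per group

For two independent groups with equal n: n = 2·((z_{α/2} + z_β) / d)².
z_{α/2} + z_β = 2.576 + 0.524 = 3.100.
n = 2 × (3.100 / 0.75)² = 2 × 4.133² = 2 × 17.08 = 34.2.
Round up to the next whole participant.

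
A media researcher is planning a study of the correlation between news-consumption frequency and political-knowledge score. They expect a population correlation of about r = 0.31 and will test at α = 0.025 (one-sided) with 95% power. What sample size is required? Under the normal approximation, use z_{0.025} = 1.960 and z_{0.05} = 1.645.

n = 130

Fisher's z: C = ½·ln((1+r)/(1−r)) = ½·ln(1.8986) = 0.3205.
n = ((z_{α} + z_β)/C)² + 3.
(1.960 + 1.645) / 0.3205 = 3.605 / 0.3205 = 11.248.
n = 11.248² + 3 = 126.52 + 3 = 129.5.
Round up.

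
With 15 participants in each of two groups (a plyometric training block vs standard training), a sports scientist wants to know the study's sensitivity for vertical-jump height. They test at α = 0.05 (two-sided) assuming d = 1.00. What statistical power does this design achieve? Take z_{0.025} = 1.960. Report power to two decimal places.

power ≈ 0.78

For two equal groups, power = Φ(d·√(n/2) − z_{α/2}).
d·√(n/2) = 1.00 × √(15/2) = 1.00 × 2.739 = 2.739.
z_β = 2.739 − 1.960 = 0.779.
Power = Φ(0.779) = 0.782.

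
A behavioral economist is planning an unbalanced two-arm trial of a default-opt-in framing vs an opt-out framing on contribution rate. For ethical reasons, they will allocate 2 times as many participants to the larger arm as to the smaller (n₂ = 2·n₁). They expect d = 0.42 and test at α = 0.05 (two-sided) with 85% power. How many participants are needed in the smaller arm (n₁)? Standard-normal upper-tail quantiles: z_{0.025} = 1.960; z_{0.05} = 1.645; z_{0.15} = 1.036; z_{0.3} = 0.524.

With allocation ratio k = n₂/n₁ = 2, Var(x̄₁−x̄₂) = σ²(1/n₁ + 1/(k·n₁)) = σ²·(k+1)/(k·n₁).
So n₁ = (1 + 1/k)·((z_{α/2} + z_β)/d)² = 1.500 × (2.996/0.42)².
n₁ = 1.500 × 50.88 = 76.3.
Round up: n₁ = 77, giving n₂ = 2 × 77 = 154.

n₁ = 77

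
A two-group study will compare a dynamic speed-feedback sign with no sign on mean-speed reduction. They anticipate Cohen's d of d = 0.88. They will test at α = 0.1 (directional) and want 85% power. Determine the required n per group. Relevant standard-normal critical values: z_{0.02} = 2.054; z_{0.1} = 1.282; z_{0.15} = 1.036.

n = 14 per group

For two independent groups with equal n: n = 2·((z_{α} + z_β) / d)².
z_{α} + z_β = 1.282 + 1.036 = 2.318.
n = 2 × (2.318 / 0.88)² = 2 × 2.634² = 2 × 6.94 = 13.9.
Round up to the next whole participant.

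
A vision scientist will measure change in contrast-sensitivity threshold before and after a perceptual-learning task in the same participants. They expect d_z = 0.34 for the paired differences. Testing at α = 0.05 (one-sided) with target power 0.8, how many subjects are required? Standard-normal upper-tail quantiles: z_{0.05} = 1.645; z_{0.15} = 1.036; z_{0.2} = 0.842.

For a paired (one-sample on differences) test: n = ((z_{α} + z_β) / d)².
z_{α} + z_β = 1.645 + 0.842 = 2.487.
n = (2.487 / 0.34)² = 7.315² = 53.50.
Round up.

n = 54 pairs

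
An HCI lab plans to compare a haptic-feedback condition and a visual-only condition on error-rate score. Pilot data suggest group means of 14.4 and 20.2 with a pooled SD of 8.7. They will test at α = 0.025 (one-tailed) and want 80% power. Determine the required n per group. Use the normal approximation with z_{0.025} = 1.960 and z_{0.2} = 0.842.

n = 36 per group

Cohen's d = |M₁ − M₂| / SD_pooled = |14.4 − 20.2| / 8.7 = 5.8 / 8.7 = 0.667.
For two independent groups with equal n: n = 2·((z_{α} + z_β) / d)².
z_{α} + z_β = 1.960 + 0.842 = 2.802.
n = 2 × (2.802 / 0.667)² = 2 × 4.201² = 2 × 17.65 = 35.3.
Round up to the next whole participant.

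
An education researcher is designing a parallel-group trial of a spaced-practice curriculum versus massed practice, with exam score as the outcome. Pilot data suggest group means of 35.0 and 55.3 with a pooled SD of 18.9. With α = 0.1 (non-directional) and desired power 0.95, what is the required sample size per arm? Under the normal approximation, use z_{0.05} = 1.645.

n = 19 per group

Cohen's d = |M₁ − M₂| / SD_pooled = |35.0 − 55.3| / 18.9 = 20.3 / 18.9 = 1.074.
For two independent groups with equal n: n = 2·((z_{α/2} + z_β) / d)².
z_{α/2} + z_β = 1.645 + 1.645 = 3.290.
n = 2 × (3.290 / 1.074)² = 2 × 3.063² = 2 × 9.38 = 18.8.
Round up to the next whole participant.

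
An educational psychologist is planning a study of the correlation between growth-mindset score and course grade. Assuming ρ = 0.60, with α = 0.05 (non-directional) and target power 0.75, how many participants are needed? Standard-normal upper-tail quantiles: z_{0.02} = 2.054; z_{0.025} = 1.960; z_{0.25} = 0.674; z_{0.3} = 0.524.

n = 18

Fisher's z: C = ½·ln((1+r)/(1−r)) = ½·ln(4.0000) = 0.6931.
n = ((z_{α/2} + z_β)/C)² + 3.
(1.960 + 0.674) / 0.6931 = 2.634 / 0.6931 = 3.800.
n = 3.800² + 3 = 14.44 + 3 = 17.4.
Round up.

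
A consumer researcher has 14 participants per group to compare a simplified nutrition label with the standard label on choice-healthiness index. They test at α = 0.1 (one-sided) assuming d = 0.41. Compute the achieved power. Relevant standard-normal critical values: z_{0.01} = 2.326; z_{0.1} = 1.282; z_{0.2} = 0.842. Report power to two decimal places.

For two equal groups, power = Φ(d·√(n/2) − z_{α}).
d·√(n/2) = 0.41 × √(14/2) = 0.41 × 2.646 = 1.085.
z_β = 1.085 − 1.282 = -0.197.
Power = Φ(-0.197) = 0.422.

power ≈ 0.42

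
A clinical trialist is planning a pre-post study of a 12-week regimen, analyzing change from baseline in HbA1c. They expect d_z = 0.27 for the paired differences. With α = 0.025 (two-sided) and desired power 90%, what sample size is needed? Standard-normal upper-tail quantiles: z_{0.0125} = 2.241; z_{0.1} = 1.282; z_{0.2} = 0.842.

For a paired (one-sample on differences) test: n = ((z_{α/2} + z_β) / d)².
z_{α/2} + z_β = 2.241 + 1.282 = 3.523.
n = (3.523 / 0.27)² = 13.048² = 170.25.
Round up.

n = 171 pairs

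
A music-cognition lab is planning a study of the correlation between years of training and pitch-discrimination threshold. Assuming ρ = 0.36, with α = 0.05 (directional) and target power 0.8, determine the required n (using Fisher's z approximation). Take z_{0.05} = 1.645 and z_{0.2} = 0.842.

n = 47

Fisher's z: C = ½·ln((1+r)/(1−r)) = ½·ln(2.1250) = 0.3769.
n = ((z_{α} + z_β)/C)² + 3.
(1.645 + 0.842) / 0.3769 = 2.487 / 0.3769 = 6.599.
n = 6.599² + 3 = 43.54 + 3 = 46.5.
Round up.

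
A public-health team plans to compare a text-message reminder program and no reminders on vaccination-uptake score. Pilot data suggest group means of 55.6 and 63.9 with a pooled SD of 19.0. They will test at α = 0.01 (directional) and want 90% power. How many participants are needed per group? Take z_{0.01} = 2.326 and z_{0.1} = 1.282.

n = 137 per group

Cohen's d = |M₁ − M₂| / SD_pooled = |55.6 − 63.9| / 19.0 = 8.3 / 19.0 = 0.437.
For two independent groups with equal n: n = 2·((z_{α} + z_β) / d)².
z_{α} + z_β = 2.326 + 1.282 = 3.608.
n = 2 × (3.608 / 0.437)² = 2 × 8.256² = 2 × 68.17 = 136.3.
Round up to the next whole participant.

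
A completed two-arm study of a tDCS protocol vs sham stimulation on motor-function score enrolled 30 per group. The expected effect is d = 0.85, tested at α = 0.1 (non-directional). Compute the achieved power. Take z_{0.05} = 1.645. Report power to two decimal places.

For two equal groups, power = Φ(d·√(n/2) − z_{α/2}).
d·√(n/2) = 0.85 × √(30/2) = 0.85 × 3.873 = 3.292.
z_β = 3.292 − 1.645 = 1.647.
Power = Φ(1.647) = 0.950.

power ≈ 0.95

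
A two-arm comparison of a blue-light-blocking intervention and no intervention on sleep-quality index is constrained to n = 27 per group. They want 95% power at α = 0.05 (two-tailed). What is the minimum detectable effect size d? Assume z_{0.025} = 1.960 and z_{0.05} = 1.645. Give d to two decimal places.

For two independent groups of n = 27 each: d_min = (z_{α/2} + z_β)·√(2/n).
z-sum = 1.960 + 1.645 = 3.605.
d_min = 3.605 × √(2/27) = 3.605 × 0.2722 = 0.981.

d_min ≈ 0.98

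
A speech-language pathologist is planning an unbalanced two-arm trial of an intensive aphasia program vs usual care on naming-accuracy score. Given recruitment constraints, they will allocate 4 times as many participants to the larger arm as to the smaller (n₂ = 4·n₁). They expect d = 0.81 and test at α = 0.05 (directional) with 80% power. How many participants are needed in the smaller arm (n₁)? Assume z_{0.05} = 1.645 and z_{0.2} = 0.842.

With allocation ratio k = n₂/n₁ = 4, Var(x̄₁−x̄₂) = σ²(1/n₁ + 1/(k·n₁)) = σ²·(k+1)/(k·n₁).
So n₁ = (1 + 1/k)·((z_{α} + z_β)/d)² = 1.250 × (2.487/0.81)².
n₁ = 1.250 × 9.43 = 11.8.
Round up: n₁ = 12, giving n₂ = 4 × 12 = 48.

n₁ = 12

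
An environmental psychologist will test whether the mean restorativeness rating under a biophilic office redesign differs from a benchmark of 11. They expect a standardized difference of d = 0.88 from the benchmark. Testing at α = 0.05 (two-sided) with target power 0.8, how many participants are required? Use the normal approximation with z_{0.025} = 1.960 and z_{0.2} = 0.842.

For a one-sample test: n = ((z_{α/2} + z_β) / d)².
z_{α/2} + z_β = 1.960 + 0.842 = 2.802.
n = (2.802 / 0.88)² = 3.184² = 10.14.
Round up.

n = 11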